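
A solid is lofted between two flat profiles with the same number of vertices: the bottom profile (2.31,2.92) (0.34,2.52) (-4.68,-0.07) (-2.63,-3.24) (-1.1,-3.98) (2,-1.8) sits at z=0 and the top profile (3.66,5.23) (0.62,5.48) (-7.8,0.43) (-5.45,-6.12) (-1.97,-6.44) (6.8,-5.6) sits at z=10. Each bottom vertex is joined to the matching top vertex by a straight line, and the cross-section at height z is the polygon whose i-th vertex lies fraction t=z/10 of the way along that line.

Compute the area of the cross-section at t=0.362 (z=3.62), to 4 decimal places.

Area at t=0.362: 55.9690

Cross-section at t=0.362: each vertex is (1-t)·p0[i] + t·p1[i].
  v1: (1-0.362)·(2.31,2.92) + 0.362·(3.66,5.23) = (2.7987,3.7562)
  v2: (1-0.362)·(0.34,2.52) + 0.362·(0.62,5.48) = (0.4414,3.5915)
  v3: (1-0.362)·(-4.68,-0.07) + 0.362·(-7.8,0.43) = (-5.8094,0.1110)
  v4: (1-0.362)·(-2.63,-3.24) + 0.362·(-5.45,-6.12) = (-3.6508,-4.2826)
  v5: (1-0.362)·(-1.1,-3.98) + 0.362·(-1.97,-6.44) = (-1.4149,-4.8705)
  v6: (1-0.362)·(2,-1.8) + 0.362·(6.8,-5.6) = (3.7376,-3.1756)
Shoelace sum Σ(x_i·y_{i+1} − x_{i+1}·y_i):
  i=1: 2.7987·3.5915 − 0.4414·3.7562 = +8.3937 (running +8.3937)
  i=2: 0.4414·0.1110 − -5.8094·3.5915 = +20.9137 (running +29.3075)
  i=3: -5.8094·-4.2826 − -3.6508·0.1110 = +25.2845 (running +54.5920)
  i=4: -3.6508·-4.8705 − -1.4149·-4.2826 = +11.7219 (running +66.3139)
  i=5: -1.4149·-3.1756 − 3.7376·-4.8705 = +22.6973 (running +89.0112)
  i=6: 3.7376·3.7562 − 2.7987·-3.1756 = +22.9268 (running +111.9380)
Area = |Σ|/2 = |111.9380|/2 = 55.9690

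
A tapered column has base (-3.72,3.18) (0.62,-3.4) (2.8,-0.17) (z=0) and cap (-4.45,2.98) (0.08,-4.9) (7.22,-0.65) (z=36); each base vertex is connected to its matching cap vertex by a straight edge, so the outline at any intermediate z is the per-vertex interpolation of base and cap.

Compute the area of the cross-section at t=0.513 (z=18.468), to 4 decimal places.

Area at t=0.513: 25.4464

Cross-section at t=0.513: each vertex is (1-t)·p0[i] + t·p1[i].
  v1: (1-0.513)·(-3.72,3.18) + 0.513·(-4.45,2.98) = (-4.0945,3.0774)
  v2: (1-0.513)·(0.62,-3.4) + 0.513·(0.08,-4.9) = (0.3430,-4.1695)
  v3: (1-0.513)·(2.8,-0.17) + 0.513·(7.22,-0.65) = (5.0675,-0.4162)
Shoelace sum Σ(x_i·y_{i+1} − x_{i+1}·y_i):
  i=1: -4.0945·-4.1695 − 0.3430·3.0774 = +16.0165 (running +16.0165)
  i=2: 0.3430·-0.4162 − 5.0675·-4.1695 = +20.9860 (running +37.0025)
  i=3: 5.0675·3.0774 − -4.0945·-0.4162 = +13.8903 (running +50.8928)
Area = |Σ|/2 = |50.8928|/2 = 25.4464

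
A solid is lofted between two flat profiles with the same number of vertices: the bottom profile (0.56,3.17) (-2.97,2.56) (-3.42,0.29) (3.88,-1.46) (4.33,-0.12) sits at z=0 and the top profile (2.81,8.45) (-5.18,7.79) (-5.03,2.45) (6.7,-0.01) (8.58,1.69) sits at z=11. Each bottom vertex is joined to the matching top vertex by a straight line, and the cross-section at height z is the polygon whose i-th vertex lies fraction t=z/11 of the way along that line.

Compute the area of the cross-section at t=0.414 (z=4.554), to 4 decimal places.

Cross-section at t=0.414: each vertex is (1-t)·p0[i] + t·p1[i].
  v1: (1-0.414)·(0.56,3.17) + 0.414·(2.81,8.45) = (1.4915,5.3559)
  v2: (1-0.414)·(-2.97,2.56) + 0.414·(-5.18,7.79) = (-3.8849,4.7252)
  v3: (1-0.414)·(-3.42,0.29) + 0.414·(-5.03,2.45) = (-4.0865,1.1842)
  v4: (1-0.414)·(3.88,-1.46) + 0.414·(6.7,-0.01) = (5.0475,-0.8597)
  v5: (1-0.414)·(4.33,-0.12) + 0.414·(8.58,1.69) = (6.0895,0.6293)
Shoelace sum Σ(x_i·y_{i+1} − x_{i+1}·y_i):
  i=1: 1.4915·4.7252 − -3.8849·5.3559 = +27.8551 (running +27.8551)
  i=2: -3.8849·1.1842 − -4.0865·4.7252 = +14.7091 (running +42.5642)
  i=3: -4.0865·-0.8597 − 5.0475·1.1842 = -2.4642 (running +40.1000)
  i=4: 5.0475·0.6293 − 6.0895·-0.8597 = +8.4117 (running +48.5117)
  i=5: 6.0895·5.3559 − 1.4915·0.6293 = +31.6762 (running +80.1879)
Area = |Σ|/2 = |80.1879|/2 = 40.0940

Area at t=0.414: 40.0940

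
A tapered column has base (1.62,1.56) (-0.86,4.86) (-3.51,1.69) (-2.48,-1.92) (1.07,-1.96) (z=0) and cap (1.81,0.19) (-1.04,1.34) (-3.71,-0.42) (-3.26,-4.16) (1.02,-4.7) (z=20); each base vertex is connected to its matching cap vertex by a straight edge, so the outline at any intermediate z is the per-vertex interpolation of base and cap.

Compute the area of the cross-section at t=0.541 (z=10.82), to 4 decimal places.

Area at t=0.541: 24.5044

Cross-section at t=0.541: each vertex is (1-t)·p0[i] + t·p1[i].
  v1: (1-0.541)·(1.62,1.56) + 0.541·(1.81,0.19) = (1.7228,0.8188)
  v2: (1-0.541)·(-0.86,4.86) + 0.541·(-1.04,1.34) = (-0.9574,2.9557)
  v3: (1-0.541)·(-3.51,1.69) + 0.541·(-3.71,-0.42) = (-3.6182,0.5485)
  v4: (1-0.541)·(-2.48,-1.92) + 0.541·(-3.26,-4.16) = (-2.9020,-3.1318)
  v5: (1-0.541)·(1.07,-1.96) + 0.541·(1.02,-4.7) = (1.0430,-3.4423)
Shoelace sum Σ(x_i·y_{i+1} − x_{i+1}·y_i):
  i=1: 1.7228·2.9557 − -0.9574·0.8188 = +5.8759 (running +5.8759)
  i=2: -0.9574·0.5485 − -3.6182·2.9557 = +10.1691 (running +16.0451)
  i=3: -3.6182·-3.1318 − -2.9020·0.5485 = +12.9233 (running +28.9684)
  i=4: -2.9020·-3.4423 − 1.0430·-3.1318 = +13.2560 (running +42.2244)
  i=5: 1.0430·0.8188 − 1.7228·-3.4423 = +6.7844 (running +49.0088)
Area = |Σ|/2 = |49.0088|/2 = 24.5044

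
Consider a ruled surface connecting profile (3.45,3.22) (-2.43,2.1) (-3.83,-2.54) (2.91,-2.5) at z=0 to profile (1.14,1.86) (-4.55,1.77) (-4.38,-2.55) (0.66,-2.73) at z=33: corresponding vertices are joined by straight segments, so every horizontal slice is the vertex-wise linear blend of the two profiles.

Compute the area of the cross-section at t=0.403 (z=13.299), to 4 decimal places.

Cross-section at t=0.403: each vertex is (1-t)·p0[i] + t·p1[i].
  v1: (1-0.403)·(3.45,3.22) + 0.403·(1.14,1.86) = (2.5191,2.6719)
  v2: (1-0.403)·(-2.43,2.1) + 0.403·(-4.55,1.77) = (-3.2844,1.9670)
  v3: (1-0.403)·(-3.83,-2.54) + 0.403·(-4.38,-2.55) = (-4.0517,-2.5440)
  v4: (1-0.403)·(2.91,-2.5) + 0.403·(0.66,-2.73) = (2.0032,-2.5927)
Shoelace sum Σ(x_i·y_{i+1} − x_{i+1}·y_i):
  i=1: 2.5191·1.9670 − -3.2844·2.6719 = +13.7306 (running +13.7306)
  i=2: -3.2844·-2.5440 − -4.0517·1.9670 = +16.3251 (running +30.0557)
  i=3: -4.0517·-2.5927 − 2.0032·-2.5440 = +15.6010 (running +45.6567)
  i=4: 2.0032·2.6719 − 2.5191·-2.5927 = +11.8837 (running +57.5404)
Area = |Σ|/2 = |57.5404|/2 = 28.7702

Area at t=0.403: 28.7702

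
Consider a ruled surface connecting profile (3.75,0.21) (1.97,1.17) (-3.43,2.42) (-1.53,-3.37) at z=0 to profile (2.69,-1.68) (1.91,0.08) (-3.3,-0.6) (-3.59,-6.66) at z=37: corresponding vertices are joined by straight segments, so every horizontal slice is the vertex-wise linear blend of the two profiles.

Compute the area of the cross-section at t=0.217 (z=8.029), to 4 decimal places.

Area at t=0.217: 21.2294

Cross-section at t=0.217: each vertex is (1-t)·p0[i] + t·p1[i].
  v1: (1-0.217)·(3.75,0.21) + 0.217·(2.69,-1.68) = (3.5200,-0.2001)
  v2: (1-0.217)·(1.97,1.17) + 0.217·(1.91,0.08) = (1.9570,0.9335)
  v3: (1-0.217)·(-3.43,2.42) + 0.217·(-3.3,-0.6) = (-3.4018,1.7647)
  v4: (1-0.217)·(-1.53,-3.37) + 0.217·(-3.59,-6.66) = (-1.9770,-4.0839)
Shoelace sum Σ(x_i·y_{i+1} − x_{i+1}·y_i):
  i=1: 3.5200·0.9335 − 1.9570·-0.2001 = +3.6774 (running +3.6774)
  i=2: 1.9570·1.7647 − -3.4018·0.9335 = +6.6289 (running +10.3063)
  i=3: -3.4018·-4.0839 − -1.9770·1.7647 = +17.3814 (running +27.6878)
  i=4: -1.9770·-0.2001 − 3.5200·-4.0839 = +14.7710 (running +42.4588)
Area = |Σ|/2 = |42.4588|/2 = 21.2294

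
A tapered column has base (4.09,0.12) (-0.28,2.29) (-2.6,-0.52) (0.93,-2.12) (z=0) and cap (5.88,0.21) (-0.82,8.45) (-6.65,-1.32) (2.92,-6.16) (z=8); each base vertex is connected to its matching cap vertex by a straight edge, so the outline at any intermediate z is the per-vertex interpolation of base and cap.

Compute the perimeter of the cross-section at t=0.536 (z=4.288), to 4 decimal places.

Perimeter at t=0.536: 28.5279

Cross-section at t=0.536: each vertex is (1-t)·p0[i] + t·p1[i].
  v1: (1-0.536)·(4.09,0.12) + 0.536·(5.88,0.21) = (5.0494,0.1682)
  v2: (1-0.536)·(-0.28,2.29) + 0.536·(-0.82,8.45) = (-0.5694,5.5918)
  v3: (1-0.536)·(-2.6,-0.52) + 0.536·(-6.65,-1.32) = (-4.7708,-0.9488)
  v4: (1-0.536)·(0.93,-2.12) + 0.536·(2.92,-6.16) = (1.9966,-4.2854)
Perimeter = Σ |v_{i+1} − v_i|:
  edge 1→2: √(-5.6189² + 5.4235²) = 7.8094 (running 7.8094)
  edge 2→3: √(-4.2014² + -6.5406²) = 7.7737 (running 15.5831)
  edge 3→4: √(6.7674² + -3.3366²) = 7.5453 (running 23.1284)
  edge 4→1: √(3.0528² + 4.4537²) = 5.3995 (running 28.5279)
Perimeter = 28.5279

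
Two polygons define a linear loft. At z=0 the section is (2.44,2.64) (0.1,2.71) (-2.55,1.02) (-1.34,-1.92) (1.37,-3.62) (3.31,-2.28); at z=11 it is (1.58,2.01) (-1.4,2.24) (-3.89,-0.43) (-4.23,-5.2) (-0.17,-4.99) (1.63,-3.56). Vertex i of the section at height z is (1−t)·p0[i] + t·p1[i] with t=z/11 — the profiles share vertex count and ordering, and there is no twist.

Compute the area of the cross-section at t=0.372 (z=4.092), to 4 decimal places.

Area at t=0.372: 29.1942

Cross-section at t=0.372: each vertex is (1-t)·p0[i] + t·p1[i].
  v1: (1-0.372)·(2.44,2.64) + 0.372·(1.58,2.01) = (2.1201,2.4056)
  v2: (1-0.372)·(0.1,2.71) + 0.372·(-1.4,2.24) = (-0.4580,2.5352)
  v3: (1-0.372)·(-2.55,1.02) + 0.372·(-3.89,-0.43) = (-3.0485,0.4806)
  v4: (1-0.372)·(-1.34,-1.92) + 0.372·(-4.23,-5.2) = (-2.4151,-3.1402)
  v5: (1-0.372)·(1.37,-3.62) + 0.372·(-0.17,-4.99) = (0.7971,-4.1296)
  v6: (1-0.372)·(3.31,-2.28) + 0.372·(1.63,-3.56) = (2.6850,-2.7562)
Shoelace sum Σ(x_i·y_{i+1} − x_{i+1}·y_i):
  i=1: 2.1201·2.5352 − -0.4580·2.4056 = +6.4765 (running +6.4765)
  i=2: -0.4580·0.4806 − -3.0485·2.5352 = +7.5083 (running +13.9848)
  i=3: -3.0485·-3.1402 − -2.4151·0.4806 = +10.7334 (running +24.7182)
  i=4: -2.4151·-4.1296 − 0.7971·-3.1402 = +12.4765 (running +37.1947)
  i=5: 0.7971·-2.7562 − 2.6850·-4.1296 = +8.8913 (running +46.0860)
  i=6: 2.6850·2.4056 − 2.1201·-2.7562 = +12.3025 (running +58.3885)
Area = |Σ|/2 = |58.3885|/2 = 29.1942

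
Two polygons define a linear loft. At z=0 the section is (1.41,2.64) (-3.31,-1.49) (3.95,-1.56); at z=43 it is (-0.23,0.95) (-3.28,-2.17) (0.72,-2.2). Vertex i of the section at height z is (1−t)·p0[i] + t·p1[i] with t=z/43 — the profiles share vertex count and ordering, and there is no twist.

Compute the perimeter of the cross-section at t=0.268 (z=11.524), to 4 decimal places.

Perimeter at t=0.268: 16.5964

Cross-section at t=0.268: each vertex is (1-t)·p0[i] + t·p1[i].
  v1: (1-0.268)·(1.41,2.64) + 0.268·(-0.23,0.95) = (0.9705,2.1871)
  v2: (1-0.268)·(-3.31,-1.49) + 0.268·(-3.28,-2.17) = (-3.3020,-1.6722)
  v3: (1-0.268)·(3.95,-1.56) + 0.268·(0.72,-2.2) = (3.0844,-1.7315)
Perimeter = Σ |v_{i+1} − v_i|:
  edge 1→2: √(-4.2724² + -3.8593²) = 5.7574 (running 5.7574)
  edge 2→3: √(6.3863² + -0.0593²) = 6.3866 (running 12.1440)
  edge 3→1: √(-2.1139² + 3.9186²) = 4.4524 (running 16.5964)
Perimeter = 16.5964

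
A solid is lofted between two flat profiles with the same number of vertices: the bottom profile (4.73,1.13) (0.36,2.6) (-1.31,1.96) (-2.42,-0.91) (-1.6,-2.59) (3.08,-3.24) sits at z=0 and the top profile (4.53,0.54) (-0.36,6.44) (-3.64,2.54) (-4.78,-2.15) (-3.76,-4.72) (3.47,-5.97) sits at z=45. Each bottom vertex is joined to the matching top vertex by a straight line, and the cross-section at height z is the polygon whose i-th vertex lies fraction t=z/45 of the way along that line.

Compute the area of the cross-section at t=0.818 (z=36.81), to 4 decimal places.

Area at t=0.818: 66.8823

Cross-section at t=0.818: each vertex is (1-t)·p0[i] + t·p1[i].
  v1: (1-0.818)·(4.73,1.13) + 0.818·(4.53,0.54) = (4.5664,0.6474)
  v2: (1-0.818)·(0.36,2.6) + 0.818·(-0.36,6.44) = (-0.2290,5.7411)
  v3: (1-0.818)·(-1.31,1.96) + 0.818·(-3.64,2.54) = (-3.2159,2.4344)
  v4: (1-0.818)·(-2.42,-0.91) + 0.818·(-4.78,-2.15) = (-4.3505,-1.9243)
  v5: (1-0.818)·(-1.6,-2.59) + 0.818·(-3.76,-4.72) = (-3.3669,-4.3323)
  v6: (1-0.818)·(3.08,-3.24) + 0.818·(3.47,-5.97) = (3.3990,-5.4731)
Shoelace sum Σ(x_i·y_{i+1} − x_{i+1}·y_i):
  i=1: 4.5664·5.7411 − -0.2290·0.6474 = +26.3645 (running +26.3645)
  i=2: -0.2290·2.4344 − -3.2159·5.7411 = +17.9057 (running +44.2702)
  i=3: -3.2159·-1.9243 − -4.3505·2.4344 = +16.7795 (running +61.0497)
  i=4: -4.3505·-4.3323 − -3.3669·-1.9243 = +12.3688 (running +73.4185)
  i=5: -3.3669·-5.4731 − 3.3990·-4.3323 = +33.1531 (running +106.5716)
  i=6: 3.3990·0.6474 − 4.5664·-5.4731 = +27.1930 (running +133.7646)
Area = |Σ|/2 = |133.7646|/2 = 66.8823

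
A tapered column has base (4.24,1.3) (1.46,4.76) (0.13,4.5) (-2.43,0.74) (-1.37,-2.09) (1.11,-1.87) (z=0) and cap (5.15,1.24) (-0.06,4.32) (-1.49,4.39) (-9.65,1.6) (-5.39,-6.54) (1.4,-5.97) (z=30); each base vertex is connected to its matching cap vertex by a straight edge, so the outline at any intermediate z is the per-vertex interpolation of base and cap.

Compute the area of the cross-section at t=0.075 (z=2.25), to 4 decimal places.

Area at t=0.075: 31.8791

Cross-section at t=0.075: each vertex is (1-t)·p0[i] + t·p1[i].
  v1: (1-0.075)·(4.24,1.3) + 0.075·(5.15,1.24) = (4.3083,1.2955)
  v2: (1-0.075)·(1.46,4.76) + 0.075·(-0.06,4.32) = (1.3460,4.7270)
  v3: (1-0.075)·(0.13,4.5) + 0.075·(-1.49,4.39) = (0.0085,4.4918)
  v4: (1-0.075)·(-2.43,0.74) + 0.075·(-9.65,1.6) = (-2.9715,0.8045)
  v5: (1-0.075)·(-1.37,-2.09) + 0.075·(-5.39,-6.54) = (-1.6715,-2.4238)
  v6: (1-0.075)·(1.11,-1.87) + 0.075·(1.4,-5.97) = (1.1318,-2.1775)
Shoelace sum Σ(x_i·y_{i+1} − x_{i+1}·y_i):
  i=1: 4.3083·4.7270 − 1.3460·1.2955 = +18.6214 (running +18.6214)
  i=2: 1.3460·4.4918 − 0.0085·4.7270 = +6.0057 (running +24.6271)
  i=3: 0.0085·0.8045 − -2.9715·4.4918 = +13.3541 (running +37.9811)
  i=4: -2.9715·-2.4238 − -1.6715·0.8045 = +8.5469 (running +46.5280)
  i=5: -1.6715·-2.1775 − 1.1318·-2.4238 = +6.3828 (running +52.9108)
  i=6: 1.1318·1.2955 − 4.3083·-2.1775 = +10.8474 (running +63.7582)
Area = |Σ|/2 = |63.7582|/2 = 31.8791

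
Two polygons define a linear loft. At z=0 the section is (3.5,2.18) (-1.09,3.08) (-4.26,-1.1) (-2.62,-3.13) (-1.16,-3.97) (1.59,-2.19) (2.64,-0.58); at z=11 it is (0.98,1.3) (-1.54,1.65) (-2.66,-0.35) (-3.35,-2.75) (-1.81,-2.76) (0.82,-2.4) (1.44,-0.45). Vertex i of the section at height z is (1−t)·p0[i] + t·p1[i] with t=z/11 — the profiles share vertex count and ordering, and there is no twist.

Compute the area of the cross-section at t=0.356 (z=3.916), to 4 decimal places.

Area at t=0.356: 25.9353

Cross-section at t=0.356: each vertex is (1-t)·p0[i] + t·p1[i].
  v1: (1-0.356)·(3.5,2.18) + 0.356·(0.98,1.3) = (2.6029,1.8667)
  v2: (1-0.356)·(-1.09,3.08) + 0.356·(-1.54,1.65) = (-1.2502,2.5709)
  v3: (1-0.356)·(-4.26,-1.1) + 0.356·(-2.66,-0.35) = (-3.6904,-0.8330)
  v4: (1-0.356)·(-2.62,-3.13) + 0.356·(-3.35,-2.75) = (-2.8799,-2.9947)
  v5: (1-0.356)·(-1.16,-3.97) + 0.356·(-1.81,-2.76) = (-1.3914,-3.5392)
  v6: (1-0.356)·(1.59,-2.19) + 0.356·(0.82,-2.4) = (1.3159,-2.2648)
  v7: (1-0.356)·(2.64,-0.58) + 0.356·(1.44,-0.45) = (2.2128,-0.5337)
Shoelace sum Σ(x_i·y_{i+1} − x_{i+1}·y_i):
  i=1: 2.6029·2.5709 − -1.2502·1.8667 = +9.0256 (running +9.0256)
  i=2: -1.2502·-0.8330 − -3.6904·2.5709 = +10.5291 (running +19.5547)
  i=3: -3.6904·-2.9947 − -2.8799·-0.8330 = +8.6528 (running +28.2075)
  i=4: -2.8799·-3.5392 − -1.3914·-2.9947 = +6.0257 (running +34.2332)
  i=5: -1.3914·-2.2648 − 1.3159·-3.5392 = +7.8084 (running +42.0416)
  i=6: 1.3159·-0.5337 − 2.2128·-2.2648 = +4.3091 (running +46.3508)
  i=7: 2.2128·1.8667 − 2.6029·-0.5337 = +5.5199 (running +51.8707)
Area = |Σ|/2 = |51.8707|/2 = 25.9353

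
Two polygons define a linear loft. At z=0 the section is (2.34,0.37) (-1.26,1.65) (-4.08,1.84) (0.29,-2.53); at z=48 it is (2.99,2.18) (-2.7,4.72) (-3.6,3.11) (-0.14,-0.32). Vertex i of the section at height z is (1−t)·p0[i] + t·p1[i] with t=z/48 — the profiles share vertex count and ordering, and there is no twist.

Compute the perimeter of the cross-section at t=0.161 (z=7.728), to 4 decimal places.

Perimeter at t=0.161: 16.2925

Cross-section at t=0.161: each vertex is (1-t)·p0[i] + t·p1[i].
  v1: (1-0.161)·(2.34,0.37) + 0.161·(2.99,2.18) = (2.4446,0.6614)
  v2: (1-0.161)·(-1.26,1.65) + 0.161·(-2.7,4.72) = (-1.4918,2.1443)
  v3: (1-0.161)·(-4.08,1.84) + 0.161·(-3.6,3.11) = (-4.0027,2.0445)
  v4: (1-0.161)·(0.29,-2.53) + 0.161·(-0.14,-0.32) = (0.2208,-2.1742)
Perimeter = Σ |v_{i+1} − v_i|:
  edge 1→2: √(-3.9365² + 1.4829²) = 4.2065 (running 4.2065)
  edge 2→3: √(-2.5109² + -0.0998²) = 2.5129 (running 6.7194)
  edge 3→4: √(4.2235² + -4.2187²) = 5.9695 (running 12.6889)
  edge 4→1: √(2.2239² + 2.8356²) = 3.6036 (running 16.2925)
Perimeter = 16.2925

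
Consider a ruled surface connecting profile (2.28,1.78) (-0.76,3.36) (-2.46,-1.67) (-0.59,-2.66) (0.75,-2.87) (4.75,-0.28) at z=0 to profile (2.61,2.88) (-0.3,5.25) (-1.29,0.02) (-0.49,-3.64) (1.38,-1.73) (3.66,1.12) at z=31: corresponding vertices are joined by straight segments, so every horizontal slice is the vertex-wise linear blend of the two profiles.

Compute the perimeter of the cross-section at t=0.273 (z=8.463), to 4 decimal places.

Perimeter at t=0.273: 19.9594

Cross-section at t=0.273: each vertex is (1-t)·p0[i] + t·p1[i].
  v1: (1-0.273)·(2.28,1.78) + 0.273·(2.61,2.88) = (2.3701,2.0803)
  v2: (1-0.273)·(-0.76,3.36) + 0.273·(-0.3,5.25) = (-0.6344,3.8760)
  v3: (1-0.273)·(-2.46,-1.67) + 0.273·(-1.29,0.02) = (-2.1406,-1.2086)
  v4: (1-0.273)·(-0.59,-2.66) + 0.273·(-0.49,-3.64) = (-0.5627,-2.9275)
  v5: (1-0.273)·(0.75,-2.87) + 0.273·(1.38,-1.73) = (0.9220,-2.5588)
  v6: (1-0.273)·(4.75,-0.28) + 0.273·(3.66,1.12) = (4.4524,0.1022)
Perimeter = Σ |v_{i+1} − v_i|:
  edge 1→2: √(-3.0045² + 1.7957²) = 3.5002 (running 3.5002)
  edge 2→3: √(-1.5062² + -5.0846²) = 5.3030 (running 8.8032)
  edge 3→4: √(1.5779² + -1.7189²) = 2.3333 (running 11.1365)
  edge 4→5: √(1.4847² + 0.3688²) = 1.5298 (running 12.6663)
  edge 5→6: √(3.5304² + 2.6610²) = 4.4210 (running 17.0873)
  edge 6→1: √(-2.0823² + 1.9781²) = 2.8721 (running 19.9594)
Perimeter = 19.9594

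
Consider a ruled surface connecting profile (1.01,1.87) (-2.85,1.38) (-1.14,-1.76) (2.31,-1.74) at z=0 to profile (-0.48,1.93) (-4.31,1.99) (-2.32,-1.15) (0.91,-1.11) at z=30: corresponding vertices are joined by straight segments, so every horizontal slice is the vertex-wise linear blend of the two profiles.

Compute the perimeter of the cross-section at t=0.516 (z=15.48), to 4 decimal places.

Perimeter at t=0.516: 14.4122

Cross-section at t=0.516: each vertex is (1-t)·p0[i] + t·p1[i].
  v1: (1-0.516)·(1.01,1.87) + 0.516·(-0.48,1.93) = (0.2412,1.9010)
  v2: (1-0.516)·(-2.85,1.38) + 0.516·(-4.31,1.99) = (-3.6034,1.6948)
  v3: (1-0.516)·(-1.14,-1.76) + 0.516·(-2.32,-1.15) = (-1.7489,-1.4452)
  v4: (1-0.516)·(2.31,-1.74) + 0.516·(0.91,-1.11) = (1.5876,-1.4149)
Perimeter = Σ |v_{i+1} − v_i|:
  edge 1→2: √(-3.8445² + -0.2062²) = 3.8500 (running 3.8500)
  edge 2→3: √(1.8545² + -3.1400²) = 3.6467 (running 7.4968)
  edge 3→4: √(3.3365² + 0.0303²) = 3.3366 (running 10.8334)
  edge 4→1: √(-1.3464² + 3.3159²) = 3.5788 (running 14.4122)
Perimeter = 14.4122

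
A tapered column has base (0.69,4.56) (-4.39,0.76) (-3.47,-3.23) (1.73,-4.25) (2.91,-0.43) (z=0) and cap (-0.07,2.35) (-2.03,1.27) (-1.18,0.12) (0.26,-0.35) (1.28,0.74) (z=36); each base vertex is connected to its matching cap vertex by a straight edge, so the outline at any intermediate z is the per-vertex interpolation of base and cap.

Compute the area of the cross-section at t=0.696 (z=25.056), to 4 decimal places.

Cross-section at t=0.696: each vertex is (1-t)·p0[i] + t·p1[i].
  v1: (1-0.696)·(0.69,4.56) + 0.696·(-0.07,2.35) = (0.1610,3.0218)
  v2: (1-0.696)·(-4.39,0.76) + 0.696·(-2.03,1.27) = (-2.7474,1.1150)
  v3: (1-0.696)·(-3.47,-3.23) + 0.696·(-1.18,0.12) = (-1.8762,-0.8984)
  v4: (1-0.696)·(1.73,-4.25) + 0.696·(0.26,-0.35) = (0.7069,-1.5356)
  v5: (1-0.696)·(2.91,-0.43) + 0.696·(1.28,0.74) = (1.7755,0.3843)
Shoelace sum Σ(x_i·y_{i+1} − x_{i+1}·y_i):
  i=1: 0.1610·1.1150 − -2.7474·3.0218 = +8.4819 (running +8.4819)
  i=2: -2.7474·-0.8984 − -1.8762·1.1150 = +4.5601 (running +13.0420)
  i=3: -1.8762·-1.5356 − 0.7069·-0.8984 = +3.5161 (running +16.5581)
  i=4: 0.7069·0.3843 − 1.7755·-1.5356 = +2.9982 (running +19.5563)
  i=5: 1.7755·3.0218 − 0.1610·0.3843 = +5.3034 (running +24.8597)
Area = |Σ|/2 = |24.8597|/2 = 12.4299

Area at t=0.696: 12.4299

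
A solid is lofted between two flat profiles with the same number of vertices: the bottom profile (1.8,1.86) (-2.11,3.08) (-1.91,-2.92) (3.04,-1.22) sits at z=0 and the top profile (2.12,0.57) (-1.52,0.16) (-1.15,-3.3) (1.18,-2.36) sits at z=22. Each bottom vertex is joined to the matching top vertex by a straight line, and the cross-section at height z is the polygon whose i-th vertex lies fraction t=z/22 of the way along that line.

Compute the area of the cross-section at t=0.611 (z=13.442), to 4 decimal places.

Area at t=0.611: 13.2424

Cross-section at t=0.611: each vertex is (1-t)·p0[i] + t·p1[i].
  v1: (1-0.611)·(1.8,1.86) + 0.611·(2.12,0.57) = (1.9955,1.0718)
  v2: (1-0.611)·(-2.11,3.08) + 0.611·(-1.52,0.16) = (-1.7495,1.2959)
  v3: (1-0.611)·(-1.91,-2.92) + 0.611·(-1.15,-3.3) = (-1.4456,-3.1522)
  v4: (1-0.611)·(3.04,-1.22) + 0.611·(1.18,-2.36) = (1.9035,-1.9165)
Shoelace sum Σ(x_i·y_{i+1} − x_{i+1}·y_i):
  i=1: 1.9955·1.2959 − -1.7495·1.0718 = +4.4611 (running +4.4611)
  i=2: -1.7495·-3.1522 − -1.4456·1.2959 = +7.3881 (running +11.8492)
  i=3: -1.4456·-1.9165 − 1.9035·-3.1522 = +8.7709 (running +20.6202)
  i=4: 1.9035·1.0718 − 1.9955·-1.9165 = +5.8647 (running +26.4849)
Area = |Σ|/2 = |26.4849|/2 = 13.2424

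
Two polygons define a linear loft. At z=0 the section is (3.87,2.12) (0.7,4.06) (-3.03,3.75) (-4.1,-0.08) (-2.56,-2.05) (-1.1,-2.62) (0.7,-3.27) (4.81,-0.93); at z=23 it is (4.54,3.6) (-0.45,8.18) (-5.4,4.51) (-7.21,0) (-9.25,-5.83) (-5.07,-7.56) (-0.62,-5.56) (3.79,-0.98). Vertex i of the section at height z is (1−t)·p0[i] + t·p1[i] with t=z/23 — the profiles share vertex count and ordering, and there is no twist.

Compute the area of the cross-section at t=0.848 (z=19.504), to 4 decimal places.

Area at t=0.848: 113.9493

Cross-section at t=0.848: each vertex is (1-t)·p0[i] + t·p1[i].
  v1: (1-0.848)·(3.87,2.12) + 0.848·(4.54,3.6) = (4.4382,3.3750)
  v2: (1-0.848)·(0.7,4.06) + 0.848·(-0.45,8.18) = (-0.2752,7.5538)
  v3: (1-0.848)·(-3.03,3.75) + 0.848·(-5.4,4.51) = (-5.0398,4.3945)
  v4: (1-0.848)·(-4.1,-0.08) + 0.848·(-7.21,0) = (-6.7373,-0.0122)
  v5: (1-0.848)·(-2.56,-2.05) + 0.848·(-9.25,-5.83) = (-8.2331,-5.2554)
  v6: (1-0.848)·(-1.1,-2.62) + 0.848·(-5.07,-7.56) = (-4.4666,-6.8091)
  v7: (1-0.848)·(0.7,-3.27) + 0.848·(-0.62,-5.56) = (-0.4194,-5.2119)
  v8: (1-0.848)·(4.81,-0.93) + 0.848·(3.79,-0.98) = (3.9450,-0.9724)
Shoelace sum Σ(x_i·y_{i+1} − x_{i+1}·y_i):
  i=1: 4.4382·7.5538 − -0.2752·3.3750 = +34.4536 (running +34.4536)
  i=2: -0.2752·4.3945 − -5.0398·7.5538 = +36.8598 (running +71.3134)
  i=3: -5.0398·-0.0122 − -6.7373·4.3945 = +29.6681 (running +100.9815)
  i=4: -6.7373·-5.2554 − -8.2331·-0.0122 = +35.3073 (running +136.2888)
  i=5: -8.2331·-6.8091 − -4.4666·-5.2554 = +32.5866 (running +168.8753)
  i=6: -4.4666·-5.2119 − -0.4194·-6.8091 = +20.4239 (running +189.2992)
  i=7: -0.4194·-0.9724 − 3.9450·-5.2119 = +20.9690 (running +210.2682)
  i=8: 3.9450·3.3750 − 4.4382·-0.9724 = +17.6303 (running +227.8986)
Area = |Σ|/2 = |227.8986|/2 = 113.9493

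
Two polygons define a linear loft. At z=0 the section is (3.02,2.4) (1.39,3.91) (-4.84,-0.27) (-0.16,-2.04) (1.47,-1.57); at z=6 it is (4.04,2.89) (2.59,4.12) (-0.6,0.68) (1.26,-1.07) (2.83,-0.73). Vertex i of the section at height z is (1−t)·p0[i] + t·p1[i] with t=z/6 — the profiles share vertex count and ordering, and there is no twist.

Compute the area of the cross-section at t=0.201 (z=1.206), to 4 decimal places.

Cross-section at t=0.201: each vertex is (1-t)·p0[i] + t·p1[i].
  v1: (1-0.201)·(3.02,2.4) + 0.201·(4.04,2.89) = (3.2250,2.4985)
  v2: (1-0.201)·(1.39,3.91) + 0.201·(2.59,4.12) = (1.6312,3.9522)
  v3: (1-0.201)·(-4.84,-0.27) + 0.201·(-0.6,0.68) = (-3.9878,-0.0790)
  v4: (1-0.201)·(-0.16,-2.04) + 0.201·(1.26,-1.07) = (0.1254,-1.8450)
  v5: (1-0.201)·(1.47,-1.57) + 0.201·(2.83,-0.73) = (1.7434,-1.4012)
Shoelace sum Σ(x_i·y_{i+1} − x_{i+1}·y_i):
  i=1: 3.2250·3.9522 − 1.6312·2.4985 = +8.6704 (running +8.6704)
  i=2: 1.6312·-0.0790 − -3.9878·3.9522 = +15.6315 (running +24.3019)
  i=3: -3.9878·-1.8450 − 0.1254·-0.0790 = +7.3675 (running +31.6694)
  i=4: 0.1254·-1.4012 − 1.7434·-1.8450 = +3.0408 (running +34.7102)
  i=5: 1.7434·2.4985 − 3.2250·-1.4012 = +8.8745 (running +43.5847)
Area = |Σ|/2 = |43.5847|/2 = 21.7924

Area at t=0.201: 21.7924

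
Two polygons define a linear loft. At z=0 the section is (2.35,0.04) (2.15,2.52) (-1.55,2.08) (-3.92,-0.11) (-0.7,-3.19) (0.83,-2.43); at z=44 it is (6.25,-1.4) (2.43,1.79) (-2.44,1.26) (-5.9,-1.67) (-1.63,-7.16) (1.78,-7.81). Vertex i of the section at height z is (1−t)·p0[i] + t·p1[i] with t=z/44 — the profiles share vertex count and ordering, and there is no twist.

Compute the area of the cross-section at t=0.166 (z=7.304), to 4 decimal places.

Area at t=0.166: 28.6489

Cross-section at t=0.166: each vertex is (1-t)·p0[i] + t·p1[i].
  v1: (1-0.166)·(2.35,0.04) + 0.166·(6.25,-1.4) = (2.9974,-0.1990)
  v2: (1-0.166)·(2.15,2.52) + 0.166·(2.43,1.79) = (2.1965,2.3988)
  v3: (1-0.166)·(-1.55,2.08) + 0.166·(-2.44,1.26) = (-1.6977,1.9439)
  v4: (1-0.166)·(-3.92,-0.11) + 0.166·(-5.9,-1.67) = (-4.2487,-0.3690)
  v5: (1-0.166)·(-0.7,-3.19) + 0.166·(-1.63,-7.16) = (-0.8544,-3.8490)
  v6: (1-0.166)·(0.83,-2.43) + 0.166·(1.78,-7.81) = (0.9877,-3.3231)
Shoelace sum Σ(x_i·y_{i+1} − x_{i+1}·y_i):
  i=1: 2.9974·2.3988 − 2.1965·-0.1990 = +7.6274 (running +7.6274)
  i=2: 2.1965·1.9439 − -1.6977·2.3988 = +8.3423 (running +15.9697)
  i=3: -1.6977·-0.3690 − -4.2487·1.9439 = +8.8853 (running +24.8550)
  i=4: -4.2487·-3.8490 − -0.8544·-0.3690 = +16.0380 (running +40.8930)
  i=5: -0.8544·-3.3231 − 0.9877·-3.8490 = +6.6409 (running +47.5339)
  i=6: 0.9877·-0.1990 − 2.9974·-3.3231 = +9.7640 (running +57.2979)
Area = |Σ|/2 = |57.2979|/2 = 28.6489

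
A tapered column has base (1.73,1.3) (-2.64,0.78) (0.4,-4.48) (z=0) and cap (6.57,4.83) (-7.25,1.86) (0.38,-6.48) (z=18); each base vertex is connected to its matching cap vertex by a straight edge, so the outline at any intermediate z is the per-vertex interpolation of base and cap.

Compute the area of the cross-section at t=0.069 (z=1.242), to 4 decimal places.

Cross-section at t=0.069: each vertex is (1-t)·p0[i] + t·p1[i].
  v1: (1-0.069)·(1.73,1.3) + 0.069·(6.57,4.83) = (2.0640,1.5436)
  v2: (1-0.069)·(-2.64,0.78) + 0.069·(-7.25,1.86) = (-2.9581,0.8545)
  v3: (1-0.069)·(0.4,-4.48) + 0.069·(0.38,-6.48) = (0.3986,-4.6180)
Shoelace sum Σ(x_i·y_{i+1} − x_{i+1}·y_i):
  i=1: 2.0640·0.8545 − -2.9581·1.5436 = +6.3297 (running +6.3297)
  i=2: -2.9581·-4.6180 − 0.3986·0.8545 = +13.3198 (running +19.6495)
  i=3: 0.3986·1.5436 − 2.0640·-4.6180 = +10.1467 (running +29.7962)
Area = |Σ|/2 = |29.7962|/2 = 14.8981

Area at t=0.069: 14.8981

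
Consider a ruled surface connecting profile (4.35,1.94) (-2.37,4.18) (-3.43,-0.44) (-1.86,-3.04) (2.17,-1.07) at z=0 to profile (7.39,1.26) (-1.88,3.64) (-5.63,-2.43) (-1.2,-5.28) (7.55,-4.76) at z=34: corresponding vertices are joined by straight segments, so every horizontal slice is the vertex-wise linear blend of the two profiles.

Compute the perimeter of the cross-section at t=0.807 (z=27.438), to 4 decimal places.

Perimeter at t=0.807: 33.8291

Cross-section at t=0.807: each vertex is (1-t)·p0[i] + t·p1[i].
  v1: (1-0.807)·(4.35,1.94) + 0.807·(7.39,1.26) = (6.8033,1.3912)
  v2: (1-0.807)·(-2.37,4.18) + 0.807·(-1.88,3.64) = (-1.9746,3.7442)
  v3: (1-0.807)·(-3.43,-0.44) + 0.807·(-5.63,-2.43) = (-5.2054,-2.0459)
  v4: (1-0.807)·(-1.86,-3.04) + 0.807·(-1.2,-5.28) = (-1.3274,-4.8477)
  v5: (1-0.807)·(2.17,-1.07) + 0.807·(7.55,-4.76) = (6.5117,-4.0478)
Perimeter = Σ |v_{i+1} − v_i|:
  edge 1→2: √(-8.7779² + 2.3530²) = 9.0877 (running 9.0877)
  edge 2→3: √(-3.2308² + -5.7902²) = 6.6305 (running 15.7183)
  edge 3→4: √(3.8780² + -2.8018²) = 4.7842 (running 20.5025)
  edge 4→5: √(7.8390² + 0.7999²) = 7.8797 (running 28.3823)
  edge 5→1: √(0.2916² + 5.4391²) = 5.4469 (running 33.8291)
Perimeter = 33.8291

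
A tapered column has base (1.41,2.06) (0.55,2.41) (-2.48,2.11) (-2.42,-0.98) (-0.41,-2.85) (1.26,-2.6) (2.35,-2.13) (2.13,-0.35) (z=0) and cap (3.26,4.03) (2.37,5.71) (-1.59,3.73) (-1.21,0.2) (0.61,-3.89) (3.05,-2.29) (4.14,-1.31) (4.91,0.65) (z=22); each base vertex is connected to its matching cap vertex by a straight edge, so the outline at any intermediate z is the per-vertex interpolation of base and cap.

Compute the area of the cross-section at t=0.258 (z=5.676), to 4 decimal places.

Area at t=0.258: 24.4937

Cross-section at t=0.258: each vertex is (1-t)·p0[i] + t·p1[i].
  v1: (1-0.258)·(1.41,2.06) + 0.258·(3.26,4.03) = (1.8873,2.5683)
  v2: (1-0.258)·(0.55,2.41) + 0.258·(2.37,5.71) = (1.0196,3.2614)
  v3: (1-0.258)·(-2.48,2.11) + 0.258·(-1.59,3.73) = (-2.2504,2.5280)
  v4: (1-0.258)·(-2.42,-0.98) + 0.258·(-1.21,0.2) = (-2.1078,-0.6756)
  v5: (1-0.258)·(-0.41,-2.85) + 0.258·(0.61,-3.89) = (-0.1468,-3.1183)
  v6: (1-0.258)·(1.26,-2.6) + 0.258·(3.05,-2.29) = (1.7218,-2.5200)
  v7: (1-0.258)·(2.35,-2.13) + 0.258·(4.14,-1.31) = (2.8118,-1.9184)
  v8: (1-0.258)·(2.13,-0.35) + 0.258·(4.91,0.65) = (2.8472,-0.0920)
Shoelace sum Σ(x_i·y_{i+1} − x_{i+1}·y_i):
  i=1: 1.8873·3.2614 − 1.0196·2.5683 = +3.5367 (running +3.5367)
  i=2: 1.0196·2.5280 − -2.2504·3.2614 = +9.9168 (running +13.4535)
  i=3: -2.2504·-0.6756 − -2.1078·2.5280 = +6.8488 (running +20.3023)
  i=4: -2.1078·-3.1183 − -0.1468·-0.6756 = +6.4737 (running +26.7760)
  i=5: -0.1468·-2.5200 − 1.7218·-3.1183 = +5.7392 (running +32.5152)
  i=6: 1.7218·-1.9184 − 2.8118·-2.5200 = +3.7826 (running +36.2978)
  i=7: 2.8118·-0.0920 − 2.8472·-1.9184 = +5.2036 (running +41.5014)
  i=8: 2.8472·2.5683 − 1.8873·-0.0920 = +7.4861 (running +48.9875)
Area = |Σ|/2 = |48.9875|/2 = 24.4937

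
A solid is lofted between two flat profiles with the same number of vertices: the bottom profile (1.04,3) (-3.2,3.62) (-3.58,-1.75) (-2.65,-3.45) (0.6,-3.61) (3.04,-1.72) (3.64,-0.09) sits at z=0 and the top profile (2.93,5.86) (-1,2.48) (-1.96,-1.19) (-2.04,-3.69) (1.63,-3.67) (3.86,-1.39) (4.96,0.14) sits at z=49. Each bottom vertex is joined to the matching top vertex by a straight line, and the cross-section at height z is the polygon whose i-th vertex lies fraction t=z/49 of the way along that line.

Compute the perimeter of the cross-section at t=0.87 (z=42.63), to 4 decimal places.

Perimeter at t=0.87: 25.7010

Cross-section at t=0.87: each vertex is (1-t)·p0[i] + t·p1[i].
  v1: (1-0.87)·(1.04,3) + 0.87·(2.93,5.86) = (2.6843,5.4882)
  v2: (1-0.87)·(-3.2,3.62) + 0.87·(-1,2.48) = (-1.2860,2.6282)
  v3: (1-0.87)·(-3.58,-1.75) + 0.87·(-1.96,-1.19) = (-2.1706,-1.2628)
  v4: (1-0.87)·(-2.65,-3.45) + 0.87·(-2.04,-3.69) = (-2.1193,-3.6588)
  v5: (1-0.87)·(0.6,-3.61) + 0.87·(1.63,-3.67) = (1.4961,-3.6622)
  v6: (1-0.87)·(3.04,-1.72) + 0.87·(3.86,-1.39) = (3.7534,-1.4329)
  v7: (1-0.87)·(3.64,-0.09) + 0.87·(4.96,0.14) = (4.7884,0.1101)
Perimeter = Σ |v_{i+1} − v_i|:
  edge 1→2: √(-3.9703² + -2.8600²) = 4.8931 (running 4.8931)
  edge 2→3: √(-0.8846² + -3.8910²) = 3.9903 (running 8.8834)
  edge 3→4: √(0.0513² + -2.3960²) = 2.3965 (running 11.2800)
  edge 4→5: √(3.6154² + -0.0034²) = 3.6154 (running 14.8954)
  edge 5→6: √(2.2573² + 2.2293²) = 3.1726 (running 18.0680)
  edge 6→7: √(1.0350² + 1.5430²) = 1.8580 (running 19.9259)
  edge 7→1: √(-2.1041² + 5.3781²) = 5.7750 (running 25.7010)
Perimeter = 25.7010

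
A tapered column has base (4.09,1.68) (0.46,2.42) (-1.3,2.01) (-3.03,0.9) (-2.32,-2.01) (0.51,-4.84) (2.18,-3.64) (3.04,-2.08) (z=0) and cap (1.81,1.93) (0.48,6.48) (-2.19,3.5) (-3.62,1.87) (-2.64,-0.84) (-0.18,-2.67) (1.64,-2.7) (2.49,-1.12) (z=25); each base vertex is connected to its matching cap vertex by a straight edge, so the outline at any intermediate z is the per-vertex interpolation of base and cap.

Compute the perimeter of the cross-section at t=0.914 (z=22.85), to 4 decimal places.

Perimeter at t=0.914: 23.2192

Cross-section at t=0.914: each vertex is (1-t)·p0[i] + t·p1[i].
  v1: (1-0.914)·(4.09,1.68) + 0.914·(1.81,1.93) = (2.0061,1.9085)
  v2: (1-0.914)·(0.46,2.42) + 0.914·(0.48,6.48) = (0.4783,6.1308)
  v3: (1-0.914)·(-1.3,2.01) + 0.914·(-2.19,3.5) = (-2.1135,3.3719)
  v4: (1-0.914)·(-3.03,0.9) + 0.914·(-3.62,1.87) = (-3.5693,1.7866)
  v5: (1-0.914)·(-2.32,-2.01) + 0.914·(-2.64,-0.84) = (-2.6125,-0.9406)
  v6: (1-0.914)·(0.51,-4.84) + 0.914·(-0.18,-2.67) = (-0.1207,-2.8566)
  v7: (1-0.914)·(2.18,-3.64) + 0.914·(1.64,-2.7) = (1.6864,-2.7808)
  v8: (1-0.914)·(3.04,-2.08) + 0.914·(2.49,-1.12) = (2.5373,-1.2026)
Perimeter = Σ |v_{i+1} − v_i|:
  edge 1→2: √(-1.5278² + 4.2223²) = 4.4902 (running 4.4902)
  edge 2→3: √(-2.5917² + -2.7590²) = 3.7854 (running 8.2756)
  edge 3→4: √(-1.4558² + -1.5853²) = 2.1523 (running 10.4279)
  edge 4→5: √(0.9568² + -2.7272²) = 2.8902 (running 13.3181)
  edge 5→6: √(2.4918² + -1.9160²) = 3.1433 (running 16.4614)
  edge 6→7: √(1.8071² + 0.0758²) = 1.8087 (running 18.2701)
  edge 7→8: √(0.8509² + 1.5783²) = 1.7930 (running 20.0631)
  edge 8→1: √(-0.5312² + 3.1111²) = 3.1561 (running 23.2192)
Perimeter = 23.2192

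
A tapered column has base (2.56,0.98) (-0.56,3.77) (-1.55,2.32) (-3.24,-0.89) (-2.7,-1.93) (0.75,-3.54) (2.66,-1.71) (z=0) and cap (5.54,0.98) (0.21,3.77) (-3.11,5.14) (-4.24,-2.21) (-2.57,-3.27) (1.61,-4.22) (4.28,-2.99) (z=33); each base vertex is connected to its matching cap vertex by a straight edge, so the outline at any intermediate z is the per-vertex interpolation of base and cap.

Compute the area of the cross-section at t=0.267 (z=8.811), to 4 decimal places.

Cross-section at t=0.267: each vertex is (1-t)·p0[i] + t·p1[i].
  v1: (1-0.267)·(2.56,0.98) + 0.267·(5.54,0.98) = (3.3557,0.9800)
  v2: (1-0.267)·(-0.56,3.77) + 0.267·(0.21,3.77) = (-0.3544,3.7700)
  v3: (1-0.267)·(-1.55,2.32) + 0.267·(-3.11,5.14) = (-1.9665,3.0729)
  v4: (1-0.267)·(-3.24,-0.89) + 0.267·(-4.24,-2.21) = (-3.5070,-1.2424)
  v5: (1-0.267)·(-2.7,-1.93) + 0.267·(-2.57,-3.27) = (-2.6653,-2.2878)
  v6: (1-0.267)·(0.75,-3.54) + 0.267·(1.61,-4.22) = (0.9796,-3.7216)
  v7: (1-0.267)·(2.66,-1.71) + 0.267·(4.28,-2.99) = (3.0925,-2.0518)
Shoelace sum Σ(x_i·y_{i+1} − x_{i+1}·y_i):
  i=1: 3.3557·3.7700 − -0.3544·0.9800 = +12.9982 (running +12.9982)
  i=2: -0.3544·3.0729 − -1.9665·3.7700 = +6.3247 (running +19.3229)
  i=3: -1.9665·-1.2424 − -3.5070·3.0729 = +13.2201 (running +32.5429)
  i=4: -3.5070·-2.2878 − -2.6653·-1.2424 = +4.7118 (running +37.2547)
  i=5: -2.6653·-3.7216 − 0.9796·-2.2878 = +12.1602 (running +49.4149)
  i=6: 0.9796·-2.0518 − 3.0925·-3.7216 = +9.4991 (running +58.9140)
  i=7: 3.0925·0.9800 − 3.3557·-2.0518 = +9.9157 (running +68.8297)
Area = |Σ|/2 = |68.8297|/2 = 34.4149

Area at t=0.267: 34.4149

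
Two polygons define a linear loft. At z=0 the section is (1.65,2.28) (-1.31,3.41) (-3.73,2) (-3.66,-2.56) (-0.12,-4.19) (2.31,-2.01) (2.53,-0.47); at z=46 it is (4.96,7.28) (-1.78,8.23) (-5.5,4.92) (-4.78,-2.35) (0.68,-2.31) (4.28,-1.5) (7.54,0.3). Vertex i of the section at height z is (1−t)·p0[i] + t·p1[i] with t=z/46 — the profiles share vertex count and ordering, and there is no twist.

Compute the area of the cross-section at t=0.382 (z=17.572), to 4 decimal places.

Area at t=0.382: 57.6563

Cross-section at t=0.382: each vertex is (1-t)·p0[i] + t·p1[i].
  v1: (1-0.382)·(1.65,2.28) + 0.382·(4.96,7.28) = (2.9144,4.1900)
  v2: (1-0.382)·(-1.31,3.41) + 0.382·(-1.78,8.23) = (-1.4895,5.2512)
  v3: (1-0.382)·(-3.73,2) + 0.382·(-5.5,4.92) = (-4.4061,3.1154)
  v4: (1-0.382)·(-3.66,-2.56) + 0.382·(-4.78,-2.35) = (-4.0878,-2.4798)
  v5: (1-0.382)·(-0.12,-4.19) + 0.382·(0.68,-2.31) = (0.1856,-3.4718)
  v6: (1-0.382)·(2.31,-2.01) + 0.382·(4.28,-1.5) = (3.0625,-1.8152)
  v7: (1-0.382)·(2.53,-0.47) + 0.382·(7.54,0.3) = (4.4438,-0.1759)
Shoelace sum Σ(x_i·y_{i+1} − x_{i+1}·y_i):
  i=1: 2.9144·5.2512 − -1.4895·4.1900 = +21.5455 (running +21.5455)
  i=2: -1.4895·3.1154 − -4.4061·5.2512 = +18.4971 (running +40.0426)
  i=3: -4.4061·-2.4798 − -4.0878·3.1154 = +23.6617 (running +63.7043)
  i=4: -4.0878·-3.4718 − 0.1856·-2.4798 = +14.6526 (running +78.3569)
  i=5: 0.1856·-1.8152 − 3.0625·-3.4718 = +10.2958 (running +88.6526)
  i=6: 3.0625·-0.1759 − 4.4438·-1.8152 = +7.5278 (running +96.1804)
  i=7: 4.4438·4.1900 − 2.9144·-0.1759 = +19.1321 (running +115.3125)
Area = |Σ|/2 = |115.3125|/2 = 57.6563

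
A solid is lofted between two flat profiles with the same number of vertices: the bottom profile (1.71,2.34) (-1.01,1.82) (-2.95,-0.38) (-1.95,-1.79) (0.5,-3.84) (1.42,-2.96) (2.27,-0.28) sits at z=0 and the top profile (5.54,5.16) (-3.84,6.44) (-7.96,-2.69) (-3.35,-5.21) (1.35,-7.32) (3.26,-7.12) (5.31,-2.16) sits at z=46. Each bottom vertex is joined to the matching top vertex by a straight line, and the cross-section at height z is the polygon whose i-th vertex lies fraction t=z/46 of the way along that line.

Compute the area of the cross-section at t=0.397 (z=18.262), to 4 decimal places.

Cross-section at t=0.397: each vertex is (1-t)·p0[i] + t·p1[i].
  v1: (1-0.397)·(1.71,2.34) + 0.397·(5.54,5.16) = (3.2305,3.4595)
  v2: (1-0.397)·(-1.01,1.82) + 0.397·(-3.84,6.44) = (-2.1335,3.6541)
  v3: (1-0.397)·(-2.95,-0.38) + 0.397·(-7.96,-2.69) = (-4.9390,-1.2971)
  v4: (1-0.397)·(-1.95,-1.79) + 0.397·(-3.35,-5.21) = (-2.5058,-3.1477)
  v5: (1-0.397)·(0.5,-3.84) + 0.397·(1.35,-7.32) = (0.8375,-5.2216)
  v6: (1-0.397)·(1.42,-2.96) + 0.397·(3.26,-7.12) = (2.1505,-4.6115)
  v7: (1-0.397)·(2.27,-0.28) + 0.397·(5.31,-2.16) = (3.4769,-1.0264)
Shoelace sum Σ(x_i·y_{i+1} − x_{i+1}·y_i):
  i=1: 3.2305·3.6541 − -2.1335·3.4595 = +19.1857 (running +19.1857)
  i=2: -2.1335·-1.2971 − -4.9390·3.6541 = +20.8150 (running +40.0007)
  i=3: -4.9390·-3.1477 − -2.5058·-1.2971 = +12.2964 (running +52.2971)
  i=4: -2.5058·-5.2216 − 0.8375·-3.1477 = +15.7203 (running +68.0174)
  i=5: 0.8375·-4.6115 − 2.1505·-5.2216 = +7.3669 (running +75.3843)
  i=6: 2.1505·-1.0264 − 3.4769·-4.6115 = +13.8265 (running +89.2108)
  i=7: 3.4769·3.4595 − 3.2305·-1.0264 = +15.3441 (running +104.5549)
Area = |Σ|/2 = |104.5549|/2 = 52.2775

Area at t=0.397: 52.2775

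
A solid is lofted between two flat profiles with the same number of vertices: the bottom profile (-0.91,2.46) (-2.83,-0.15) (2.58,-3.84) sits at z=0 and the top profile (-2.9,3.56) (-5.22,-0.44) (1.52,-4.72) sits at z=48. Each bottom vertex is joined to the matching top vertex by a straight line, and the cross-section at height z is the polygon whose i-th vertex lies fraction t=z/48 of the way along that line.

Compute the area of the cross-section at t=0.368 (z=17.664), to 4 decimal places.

Cross-section at t=0.368: each vertex is (1-t)·p0[i] + t·p1[i].
  v1: (1-0.368)·(-0.91,2.46) + 0.368·(-2.9,3.56) = (-1.6423,2.8648)
  v2: (1-0.368)·(-2.83,-0.15) + 0.368·(-5.22,-0.44) = (-3.7095,-0.2567)
  v3: (1-0.368)·(2.58,-3.84) + 0.368·(1.52,-4.72) = (2.1899,-4.1638)
Shoelace sum Σ(x_i·y_{i+1} − x_{i+1}·y_i):
  i=1: -1.6423·-0.2567 − -3.7095·2.8648 = +11.0486 (running +11.0486)
  i=2: -3.7095·-4.1638 − 2.1899·-0.2567 = +16.0080 (running +27.0567)
  i=3: 2.1899·2.8648 − -1.6423·-4.1638 = -0.5647 (running +26.4920)
Area = |Σ|/2 = |26.4920|/2 = 13.2460

Area at t=0.368: 13.2460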